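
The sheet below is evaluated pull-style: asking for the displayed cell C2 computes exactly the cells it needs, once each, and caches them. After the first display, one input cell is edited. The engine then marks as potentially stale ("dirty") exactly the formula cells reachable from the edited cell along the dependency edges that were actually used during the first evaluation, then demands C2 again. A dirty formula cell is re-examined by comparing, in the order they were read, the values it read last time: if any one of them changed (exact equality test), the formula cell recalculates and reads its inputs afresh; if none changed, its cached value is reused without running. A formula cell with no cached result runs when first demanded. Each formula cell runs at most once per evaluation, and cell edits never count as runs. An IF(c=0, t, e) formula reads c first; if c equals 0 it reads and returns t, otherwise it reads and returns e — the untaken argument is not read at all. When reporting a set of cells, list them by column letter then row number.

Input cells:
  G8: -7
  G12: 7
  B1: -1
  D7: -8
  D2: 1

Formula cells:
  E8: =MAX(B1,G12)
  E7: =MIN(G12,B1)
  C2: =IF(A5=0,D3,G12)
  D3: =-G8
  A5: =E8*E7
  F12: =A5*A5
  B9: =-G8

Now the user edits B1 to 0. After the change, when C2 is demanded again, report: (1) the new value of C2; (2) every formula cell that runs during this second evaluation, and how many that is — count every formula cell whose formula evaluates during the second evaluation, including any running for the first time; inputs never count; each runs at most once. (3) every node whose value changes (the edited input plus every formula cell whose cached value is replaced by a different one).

First demand of the output computes:
  E7 = MIN(7, -1) = -1
  E8 = MAX(-1, 7) = 7
  A5 = 7 * -1 = -7
  C2 = IF(A5=0: A5=-7 -> else branch G12) = 7

After the edit, cleaning proceeds:
  D3: had never run; runs now, result 7.
  E7: a read changed (B1 -1->0) — executes, giving 0.
  E8: a read changed (B1 -1->0) — executes, giving 7 — identical to its old value.
  A5: a read changed (E7 -1->0) — executes, giving 0.
  C2: a read changed (A5 -7->0) — executes, giving 7 — identical to its old value.

Note the branch switch — D3 had no cache and runs now for the first time.

Demanding C2 again yields 7.
5 formula cells run: A5, C2, D3, E7, E8.
The nodes whose values change: A5, B1, E7.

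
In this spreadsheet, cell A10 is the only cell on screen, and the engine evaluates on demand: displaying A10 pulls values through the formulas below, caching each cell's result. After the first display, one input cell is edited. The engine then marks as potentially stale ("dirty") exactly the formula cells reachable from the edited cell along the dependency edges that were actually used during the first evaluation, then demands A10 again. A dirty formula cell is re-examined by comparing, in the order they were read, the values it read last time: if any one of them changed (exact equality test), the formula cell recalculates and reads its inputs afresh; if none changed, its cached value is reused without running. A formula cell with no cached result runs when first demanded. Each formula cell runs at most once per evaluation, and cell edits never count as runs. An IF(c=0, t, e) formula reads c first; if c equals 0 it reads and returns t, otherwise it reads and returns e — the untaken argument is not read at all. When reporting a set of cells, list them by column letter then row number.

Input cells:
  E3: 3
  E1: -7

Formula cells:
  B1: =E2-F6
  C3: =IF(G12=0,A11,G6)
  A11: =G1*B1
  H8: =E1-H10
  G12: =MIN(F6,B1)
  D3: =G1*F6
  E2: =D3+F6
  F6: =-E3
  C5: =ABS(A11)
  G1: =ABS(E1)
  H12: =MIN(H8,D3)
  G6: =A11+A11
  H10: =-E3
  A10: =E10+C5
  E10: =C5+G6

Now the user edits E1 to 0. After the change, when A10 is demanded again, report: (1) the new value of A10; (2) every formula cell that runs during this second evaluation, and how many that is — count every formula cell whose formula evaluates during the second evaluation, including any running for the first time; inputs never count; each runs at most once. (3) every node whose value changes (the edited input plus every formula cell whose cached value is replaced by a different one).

Initial pass — values computed on the first demand:
  F6 = -(3) = -3
  G1 = ABS(-7) = 7
  D3 = 7 * -3 = -21
  E2 = -21 + -3 = -24
  B1 = -24 - -3 = -21
  A11 = 7 * -21 = -147
  C5 = ABS(-147) = 147
  G6 = -147 + -147 = -294
  E10 = 147 + -294 = -147
  A10 = -147 + 147 = 0

Second demand — change propagation:
  G1: re-runs because E1 -7->0; new result 0.
  D3: re-runs because G1 7->0; new result 0.
  E2: re-runs because D3 -21->0; new result -3.
  B1: re-runs because E2 -24->-3; new result 0.
  A11: re-runs because G1 7->0; B1 -21->0; new result 0.
  C5: re-runs because A11 -147->0; new result 0.
  G6: re-runs because A11 -147->0; A11 -147->0; new result 0.
  E10: re-runs because C5 147->0; G6 -294->0; new result 0.
  A10: re-runs because E10 -147->0; C5 147->0; new result 0 (unchanged).

A10 now evaluates to 0.
Run set: A10, A11, B1, C5, D3, E2, E10, G1, G6 (9 run).
Changed values: A11, B1, C5, D3, E1, E2, E10, G1, G6.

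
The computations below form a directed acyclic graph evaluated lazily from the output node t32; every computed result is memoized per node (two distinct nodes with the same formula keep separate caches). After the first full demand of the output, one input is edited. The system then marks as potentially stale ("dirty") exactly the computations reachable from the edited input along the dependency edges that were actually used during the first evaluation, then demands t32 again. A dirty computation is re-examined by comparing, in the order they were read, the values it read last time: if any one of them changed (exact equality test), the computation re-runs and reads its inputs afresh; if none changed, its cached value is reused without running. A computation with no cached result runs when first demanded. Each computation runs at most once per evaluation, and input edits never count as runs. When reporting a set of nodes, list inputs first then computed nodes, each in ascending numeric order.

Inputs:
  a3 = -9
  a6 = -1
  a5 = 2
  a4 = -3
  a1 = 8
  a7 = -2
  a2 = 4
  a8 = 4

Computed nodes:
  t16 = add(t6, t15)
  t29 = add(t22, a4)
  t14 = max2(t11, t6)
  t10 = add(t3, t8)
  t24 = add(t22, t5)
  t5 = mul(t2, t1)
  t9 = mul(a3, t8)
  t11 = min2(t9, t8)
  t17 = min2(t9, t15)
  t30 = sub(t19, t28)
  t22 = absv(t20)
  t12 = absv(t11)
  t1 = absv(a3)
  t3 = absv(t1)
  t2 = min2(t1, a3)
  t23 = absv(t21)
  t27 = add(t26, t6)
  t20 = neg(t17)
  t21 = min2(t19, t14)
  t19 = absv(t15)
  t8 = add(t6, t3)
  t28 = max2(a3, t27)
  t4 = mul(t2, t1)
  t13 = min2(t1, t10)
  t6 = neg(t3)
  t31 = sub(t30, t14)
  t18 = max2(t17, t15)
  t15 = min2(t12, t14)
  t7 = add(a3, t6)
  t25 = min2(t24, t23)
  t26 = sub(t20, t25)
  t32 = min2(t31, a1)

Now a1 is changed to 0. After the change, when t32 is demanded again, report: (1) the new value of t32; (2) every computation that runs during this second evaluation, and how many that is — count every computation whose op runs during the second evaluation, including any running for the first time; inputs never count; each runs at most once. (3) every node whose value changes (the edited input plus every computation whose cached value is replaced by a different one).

Demanding t32 again yields -72.
1 computations run: t32.
The nodes whose values change: a1.

First demand of the output computes:
  t1 = absv(-9) = 9
  t2 = min2(9, -9) = -9
  t3 = absv(9) = 9
  t5 = mul(-9, 9) = -81
  t6 = neg(9) = -9
  t8 = add(-9, 9) = 0
  t9 = mul(-9, 0) = 0
  t11 = min2(0, 0) = 0
  t12 = absv(0) = 0
  t14 = max2(0, -9) = 0
  t15 = min2(0, 0) = 0
  t17 = min2(0, 0) = 0
  t19 = absv(0) = 0
  t20 = neg(0) = 0
  t21 = min2(0, 0) = 0
  t22 = absv(0) = 0
  t23 = absv(0) = 0
  t24 = add(0, -81) = -81
  t25 = min2(-81, 0) = -81
  t26 = sub(0, -81) = 81
  t27 = add(81, -9) = 72
  t28 = max2(-9, 72) = 72
  t30 = sub(0, 72) = -72
  t31 = sub(-72, 0) = -72
  t32 = min2(-72, 8) = -72

After the edit, cleaning proceeds:
  t32: a read changed (a1 8->0) — executes, giving -72 — identical to its old value.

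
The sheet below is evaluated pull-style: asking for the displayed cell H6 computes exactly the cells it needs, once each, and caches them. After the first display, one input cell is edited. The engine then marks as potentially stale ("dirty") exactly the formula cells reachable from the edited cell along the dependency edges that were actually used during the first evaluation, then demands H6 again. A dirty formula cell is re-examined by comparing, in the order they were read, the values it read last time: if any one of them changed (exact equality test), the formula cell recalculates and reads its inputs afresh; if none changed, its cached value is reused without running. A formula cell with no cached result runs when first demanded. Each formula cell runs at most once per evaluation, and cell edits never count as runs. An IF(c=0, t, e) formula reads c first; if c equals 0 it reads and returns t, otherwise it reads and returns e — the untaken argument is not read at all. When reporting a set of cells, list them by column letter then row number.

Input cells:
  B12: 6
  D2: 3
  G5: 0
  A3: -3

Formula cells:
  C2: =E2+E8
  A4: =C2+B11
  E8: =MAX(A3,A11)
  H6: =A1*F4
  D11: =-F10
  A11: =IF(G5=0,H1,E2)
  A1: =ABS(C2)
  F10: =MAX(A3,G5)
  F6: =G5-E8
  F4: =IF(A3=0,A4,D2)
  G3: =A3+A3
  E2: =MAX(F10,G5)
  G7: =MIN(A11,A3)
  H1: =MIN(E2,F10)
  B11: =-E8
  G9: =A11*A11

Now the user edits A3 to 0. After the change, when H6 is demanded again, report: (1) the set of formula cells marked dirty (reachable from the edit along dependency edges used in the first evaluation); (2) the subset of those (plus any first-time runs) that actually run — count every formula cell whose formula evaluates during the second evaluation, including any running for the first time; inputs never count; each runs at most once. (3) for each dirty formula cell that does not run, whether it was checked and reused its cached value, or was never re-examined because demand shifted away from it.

The edit dirties: A1, A11, C2, E2, E8, F4, F10, H1, H6.
6 formula cells run: A4, B11, E8, F4, F10, H6.
Cache hits after checking: A1, A11, C2, E2, H1.
Note the branch switch — A4, B11 had no cache and run now for the first time.

First demand of the output computes:
  F4 = IF(A3=0: A3=-3 -> else branch D2) = 3
  F10 = MAX(-3, 0) = 0
  E2 = MAX(0, 0) = 0
  H1 = MIN(0, 0) = 0
  A11 = IF(G5=0: G5=0 -> then branch H1) = 0
  E8 = MAX(-3, 0) = 0
  C2 = 0 + 0 = 0
  A1 = ABS(0) = 0
  H6 = 0 * 3 = 0

After the edit, cleaning proceeds:
  F10: a read changed (A3 -3->0) — executes, giving 0 — identical to its old value.
  E2: dirty, but its reads are unchanged (F10 unchanged, G5 unchanged); cached 0 stands.
  H1: dirty, but its reads are unchanged (E2 unchanged, F10 unchanged); cached 0 stands.
  A11: dirty, but its reads are unchanged (G5 unchanged, H1 unchanged); cached 0 stands.
  E8: a read changed (A3 -3->0) — executes, giving 0 — identical to its old value.
  B11: had never run; runs now, result 0.
  C2: dirty, but its reads are unchanged (E2 unchanged, E8 unchanged); cached 0 stands.
  A1: dirty, but its reads are unchanged (C2 unchanged); cached 0 stands.
  A4: had never run; runs now, result 0.
  F4: a read changed (A3 -3->0) — executes, giving 0.
  H6: a read changed (F4 3->0) — executes, giving 0 — identical to its old value.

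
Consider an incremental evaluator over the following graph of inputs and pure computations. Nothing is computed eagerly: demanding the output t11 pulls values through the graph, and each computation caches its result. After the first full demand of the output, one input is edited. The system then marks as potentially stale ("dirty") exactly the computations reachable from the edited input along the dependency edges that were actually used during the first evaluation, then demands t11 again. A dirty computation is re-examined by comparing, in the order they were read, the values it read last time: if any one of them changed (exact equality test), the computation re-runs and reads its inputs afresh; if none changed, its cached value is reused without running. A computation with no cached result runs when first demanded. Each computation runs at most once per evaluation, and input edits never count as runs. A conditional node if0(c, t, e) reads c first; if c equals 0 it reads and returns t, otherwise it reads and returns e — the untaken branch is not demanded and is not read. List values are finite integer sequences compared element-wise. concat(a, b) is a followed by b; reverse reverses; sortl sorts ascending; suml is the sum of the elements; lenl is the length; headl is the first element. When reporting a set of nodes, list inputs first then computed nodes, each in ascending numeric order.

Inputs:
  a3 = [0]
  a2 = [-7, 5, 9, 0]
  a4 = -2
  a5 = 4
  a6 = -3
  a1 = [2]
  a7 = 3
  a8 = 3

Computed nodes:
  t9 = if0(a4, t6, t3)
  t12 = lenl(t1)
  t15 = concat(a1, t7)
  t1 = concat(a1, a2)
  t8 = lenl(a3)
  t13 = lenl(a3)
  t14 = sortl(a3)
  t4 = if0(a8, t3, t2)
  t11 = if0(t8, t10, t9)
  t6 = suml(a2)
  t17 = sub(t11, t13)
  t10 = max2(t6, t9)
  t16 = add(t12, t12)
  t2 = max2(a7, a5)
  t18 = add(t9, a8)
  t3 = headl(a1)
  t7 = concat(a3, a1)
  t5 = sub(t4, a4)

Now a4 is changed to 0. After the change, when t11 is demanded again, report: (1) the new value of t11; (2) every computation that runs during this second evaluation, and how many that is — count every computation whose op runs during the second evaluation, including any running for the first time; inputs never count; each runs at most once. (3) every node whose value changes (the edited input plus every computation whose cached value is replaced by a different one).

t11 now evaluates to 7.
Run set: t6, t9, t11 (3 run).
Changed values: a4, t9, t11.
The important point: the flipped condition pulls in fresh nodes; t6 runs for the first time.

Initial pass — values computed on the first demand:
  t3 = headl([2]) = 2
  t8 = lenl([0]) = 1
  t9 = if0(a4=-2 -> else branch t3) = 2
  t11 = if0(t8=1 -> else branch t9) = 2

Second demand — change propagation:
  t6: newly demanded (no cache) — executes and yields 7.
  t9: re-runs because a4 -2->0; new result 7.
  t11: re-runs because t9 2->7; new result 7.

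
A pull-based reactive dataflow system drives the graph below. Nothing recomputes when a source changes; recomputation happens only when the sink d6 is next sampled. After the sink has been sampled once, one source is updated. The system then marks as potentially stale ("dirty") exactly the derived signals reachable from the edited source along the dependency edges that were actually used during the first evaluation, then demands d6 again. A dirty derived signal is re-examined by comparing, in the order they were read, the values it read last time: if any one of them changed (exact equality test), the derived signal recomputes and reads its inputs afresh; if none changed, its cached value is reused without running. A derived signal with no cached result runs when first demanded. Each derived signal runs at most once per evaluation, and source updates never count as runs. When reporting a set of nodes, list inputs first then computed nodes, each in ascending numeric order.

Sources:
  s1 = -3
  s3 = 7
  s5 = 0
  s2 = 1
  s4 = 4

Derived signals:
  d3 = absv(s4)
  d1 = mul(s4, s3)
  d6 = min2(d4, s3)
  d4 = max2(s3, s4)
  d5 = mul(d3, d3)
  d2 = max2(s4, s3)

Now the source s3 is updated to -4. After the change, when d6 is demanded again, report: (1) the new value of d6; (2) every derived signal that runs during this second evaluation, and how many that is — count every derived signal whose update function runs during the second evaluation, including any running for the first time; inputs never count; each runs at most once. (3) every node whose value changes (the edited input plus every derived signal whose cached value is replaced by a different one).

First evaluation (everything demanded from the output):
  d4 = max2(7, 4) = 7
  d6 = min2(7, 7) = 7

Propagation after the edit:
  d4: runs — s3 7->-4; result 4.
  d6: runs — d4 7->4; s3 7->-4; result -4.

New value of d6: -4.
Derived signals that run: d4, d6 — 2 in total.
Values that change: s3, d4, d6.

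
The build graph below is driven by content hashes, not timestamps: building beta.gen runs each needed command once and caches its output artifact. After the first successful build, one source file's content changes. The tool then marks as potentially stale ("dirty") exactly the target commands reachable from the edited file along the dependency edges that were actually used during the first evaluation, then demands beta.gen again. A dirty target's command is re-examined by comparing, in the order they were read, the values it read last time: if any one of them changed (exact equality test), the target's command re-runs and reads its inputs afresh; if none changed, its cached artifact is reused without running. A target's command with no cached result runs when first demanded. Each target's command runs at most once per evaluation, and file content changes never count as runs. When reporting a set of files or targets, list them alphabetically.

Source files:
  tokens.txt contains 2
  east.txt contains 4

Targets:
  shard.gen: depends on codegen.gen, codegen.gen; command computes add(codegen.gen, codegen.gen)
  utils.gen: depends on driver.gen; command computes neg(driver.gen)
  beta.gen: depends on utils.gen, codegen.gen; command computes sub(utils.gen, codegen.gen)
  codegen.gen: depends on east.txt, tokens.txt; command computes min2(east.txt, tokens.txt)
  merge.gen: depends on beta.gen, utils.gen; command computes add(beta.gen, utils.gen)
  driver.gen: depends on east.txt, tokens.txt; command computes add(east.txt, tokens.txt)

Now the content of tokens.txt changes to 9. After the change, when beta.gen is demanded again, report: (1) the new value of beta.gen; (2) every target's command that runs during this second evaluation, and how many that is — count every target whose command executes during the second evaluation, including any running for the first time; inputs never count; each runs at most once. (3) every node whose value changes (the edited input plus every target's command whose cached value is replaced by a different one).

Initial pass — values computed on the first demand:
  codegen.gen = min2(4, 2) = 2
  driver.gen = add(4, 2) = 6
  utils.gen = neg(6) = -6
  beta.gen = sub(-6, 2) = -8

Second demand — change propagation:
  codegen.gen: re-runs because tokens.txt 2->9; new result 4.
  driver.gen: re-runs because tokens.txt 2->9; new result 13.
  utils.gen: re-runs because driver.gen 6->13; new result -13.
  beta.gen: re-runs because utils.gen -6->-13; codegen.gen 2->4; new result -17.

beta.gen now evaluates to -17.
Run set: beta.gen, codegen.gen, driver.gen, utils.gen (4 run).
Changed values: beta.gen, codegen.gen, driver.gen, tokens.txt, utils.gen.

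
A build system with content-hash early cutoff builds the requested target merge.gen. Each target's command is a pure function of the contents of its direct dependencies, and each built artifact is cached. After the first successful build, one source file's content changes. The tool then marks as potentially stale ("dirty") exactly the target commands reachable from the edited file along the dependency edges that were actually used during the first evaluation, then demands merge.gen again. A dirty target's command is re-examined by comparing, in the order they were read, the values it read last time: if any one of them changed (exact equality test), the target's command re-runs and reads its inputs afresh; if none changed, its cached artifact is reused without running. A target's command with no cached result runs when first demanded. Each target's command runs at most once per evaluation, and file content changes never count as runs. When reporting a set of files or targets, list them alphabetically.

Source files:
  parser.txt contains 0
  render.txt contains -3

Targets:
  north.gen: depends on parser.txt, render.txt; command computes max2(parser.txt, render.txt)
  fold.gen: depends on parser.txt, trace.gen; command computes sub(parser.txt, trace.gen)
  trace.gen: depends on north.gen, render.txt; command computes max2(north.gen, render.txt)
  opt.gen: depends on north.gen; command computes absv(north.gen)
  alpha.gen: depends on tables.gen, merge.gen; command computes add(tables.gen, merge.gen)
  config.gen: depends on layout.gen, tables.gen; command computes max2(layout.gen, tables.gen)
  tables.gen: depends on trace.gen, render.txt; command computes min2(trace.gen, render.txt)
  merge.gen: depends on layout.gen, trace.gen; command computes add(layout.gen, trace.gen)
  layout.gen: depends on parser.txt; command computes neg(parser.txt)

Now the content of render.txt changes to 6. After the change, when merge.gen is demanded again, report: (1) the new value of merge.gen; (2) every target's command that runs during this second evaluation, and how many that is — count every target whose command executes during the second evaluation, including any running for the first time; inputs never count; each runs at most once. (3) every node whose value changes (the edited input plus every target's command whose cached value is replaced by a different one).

First evaluation (everything demanded from the output):
  layout.gen = neg(0) = 0
  north.gen = max2(0, -3) = 0
  trace.gen = max2(0, -3) = 0
  merge.gen = add(0, 0) = 0

Propagation after the edit:
  north.gen: runs — render.txt -3->6; result 6.
  trace.gen: runs — north.gen 0->6; render.txt -3->6; result 6.
  merge.gen: runs — trace.gen 0->6; result 6.

New value of merge.gen: 6.
Target commands that run: merge.gen, north.gen, trace.gen — 3 in total.
Values that change: merge.gen, north.gen, render.txt, trace.gen.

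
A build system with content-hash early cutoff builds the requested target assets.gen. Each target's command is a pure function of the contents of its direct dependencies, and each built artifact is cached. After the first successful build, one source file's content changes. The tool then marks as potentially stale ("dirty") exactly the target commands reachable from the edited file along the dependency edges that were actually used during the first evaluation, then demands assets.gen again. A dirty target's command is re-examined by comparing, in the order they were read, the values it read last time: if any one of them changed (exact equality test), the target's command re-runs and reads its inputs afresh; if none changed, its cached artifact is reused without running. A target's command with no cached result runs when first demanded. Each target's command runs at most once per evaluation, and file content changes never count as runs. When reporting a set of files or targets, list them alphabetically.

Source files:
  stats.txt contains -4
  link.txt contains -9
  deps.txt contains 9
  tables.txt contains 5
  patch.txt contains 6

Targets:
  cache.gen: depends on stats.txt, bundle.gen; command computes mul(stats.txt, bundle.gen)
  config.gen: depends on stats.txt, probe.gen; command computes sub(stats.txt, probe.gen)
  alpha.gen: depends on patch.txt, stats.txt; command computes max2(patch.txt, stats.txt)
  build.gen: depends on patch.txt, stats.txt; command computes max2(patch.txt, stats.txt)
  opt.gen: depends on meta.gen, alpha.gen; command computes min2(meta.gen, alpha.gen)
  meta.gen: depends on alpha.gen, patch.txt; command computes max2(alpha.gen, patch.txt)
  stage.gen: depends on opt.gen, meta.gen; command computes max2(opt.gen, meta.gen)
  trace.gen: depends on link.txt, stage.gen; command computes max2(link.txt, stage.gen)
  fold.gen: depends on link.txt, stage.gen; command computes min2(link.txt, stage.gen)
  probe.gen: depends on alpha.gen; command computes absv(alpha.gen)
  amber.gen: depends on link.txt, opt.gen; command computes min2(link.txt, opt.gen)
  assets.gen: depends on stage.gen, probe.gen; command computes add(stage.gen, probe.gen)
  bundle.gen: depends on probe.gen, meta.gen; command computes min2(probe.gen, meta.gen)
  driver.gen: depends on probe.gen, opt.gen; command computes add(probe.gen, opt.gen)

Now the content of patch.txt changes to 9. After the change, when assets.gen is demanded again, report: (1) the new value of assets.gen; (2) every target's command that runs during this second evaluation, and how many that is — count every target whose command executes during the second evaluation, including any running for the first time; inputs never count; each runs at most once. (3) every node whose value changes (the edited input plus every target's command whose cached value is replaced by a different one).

First evaluation (everything demanded from the output):
  alpha.gen = max2(6, -4) = 6
  meta.gen = max2(6, 6) = 6
  opt.gen = min2(6, 6) = 6
  probe.gen = absv(6) = 6
  stage.gen = max2(6, 6) = 6
  assets.gen = add(6, 6) = 12

Propagation after the edit:
  alpha.gen: runs — patch.txt 6->9; result 9.
  meta.gen: runs — alpha.gen 6->9; patch.txt 6->9; result 9.
  opt.gen: runs — meta.gen 6->9; alpha.gen 6->9; result 9.
  probe.gen: runs — alpha.gen 6->9; result 9.
  stage.gen: runs — opt.gen 6->9; meta.gen 6->9; result 9.
  assets.gen: runs — stage.gen 6->9; probe.gen 6->9; result 18.

New value of assets.gen: 18.
Target commands that run: alpha.gen, assets.gen, meta.gen, opt.gen, probe.gen, stage.gen — 6 in total.
Values that change: alpha.gen, assets.gen, meta.gen, opt.gen, patch.txt, probe.gen, stage.gen.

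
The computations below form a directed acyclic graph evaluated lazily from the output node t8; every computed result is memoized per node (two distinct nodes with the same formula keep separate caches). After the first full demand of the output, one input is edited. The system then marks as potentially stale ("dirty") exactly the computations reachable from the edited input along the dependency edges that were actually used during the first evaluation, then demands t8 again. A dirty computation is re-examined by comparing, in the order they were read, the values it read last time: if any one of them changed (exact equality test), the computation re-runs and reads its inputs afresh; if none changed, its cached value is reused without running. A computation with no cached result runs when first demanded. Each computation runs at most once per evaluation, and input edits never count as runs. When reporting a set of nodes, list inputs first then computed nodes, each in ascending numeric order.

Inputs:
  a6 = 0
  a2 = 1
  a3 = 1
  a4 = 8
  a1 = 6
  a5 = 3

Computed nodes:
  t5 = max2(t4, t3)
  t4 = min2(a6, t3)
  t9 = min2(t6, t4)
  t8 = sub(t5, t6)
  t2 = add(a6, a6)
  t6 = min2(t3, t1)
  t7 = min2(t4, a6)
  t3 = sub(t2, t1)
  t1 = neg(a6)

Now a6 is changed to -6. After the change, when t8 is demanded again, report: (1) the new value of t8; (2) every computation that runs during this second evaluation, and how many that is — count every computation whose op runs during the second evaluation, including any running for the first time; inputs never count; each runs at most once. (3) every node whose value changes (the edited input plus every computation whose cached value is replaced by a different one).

First demand of the output computes:
  t1 = neg(0) = 0
  t2 = add(0, 0) = 0
  t3 = sub(0, 0) = 0
  t4 = min2(0, 0) = 0
  t5 = max2(0, 0) = 0
  t6 = min2(0, 0) = 0
  t8 = sub(0, 0) = 0

After the edit, cleaning proceeds:
  t1: a read changed (a6 0->-6) — executes, giving 6.
  t2: a read changed (a6 0->-6; a6 0->-6) — executes, giving -12.
  t3: a read changed (t2 0->-12; t1 0->6) — executes, giving -18.
  t4: a read changed (a6 0->-6; t3 0->-18) — executes, giving -18.
  t5: a read changed (t4 0->-18; t3 0->-18) — executes, giving -18.
  t6: a read changed (t3 0->-18; t1 0->6) — executes, giving -18.
  t8: a read changed (t5 0->-18; t6 0->-18) — executes, giving 0 — identical to its old value.

Demanding t8 again yields 0.
7 computations run: t1, t2, t3, t4, t5, t6, t8.
The nodes whose values change: a6, t1, t2, t3, t4, t5, t6.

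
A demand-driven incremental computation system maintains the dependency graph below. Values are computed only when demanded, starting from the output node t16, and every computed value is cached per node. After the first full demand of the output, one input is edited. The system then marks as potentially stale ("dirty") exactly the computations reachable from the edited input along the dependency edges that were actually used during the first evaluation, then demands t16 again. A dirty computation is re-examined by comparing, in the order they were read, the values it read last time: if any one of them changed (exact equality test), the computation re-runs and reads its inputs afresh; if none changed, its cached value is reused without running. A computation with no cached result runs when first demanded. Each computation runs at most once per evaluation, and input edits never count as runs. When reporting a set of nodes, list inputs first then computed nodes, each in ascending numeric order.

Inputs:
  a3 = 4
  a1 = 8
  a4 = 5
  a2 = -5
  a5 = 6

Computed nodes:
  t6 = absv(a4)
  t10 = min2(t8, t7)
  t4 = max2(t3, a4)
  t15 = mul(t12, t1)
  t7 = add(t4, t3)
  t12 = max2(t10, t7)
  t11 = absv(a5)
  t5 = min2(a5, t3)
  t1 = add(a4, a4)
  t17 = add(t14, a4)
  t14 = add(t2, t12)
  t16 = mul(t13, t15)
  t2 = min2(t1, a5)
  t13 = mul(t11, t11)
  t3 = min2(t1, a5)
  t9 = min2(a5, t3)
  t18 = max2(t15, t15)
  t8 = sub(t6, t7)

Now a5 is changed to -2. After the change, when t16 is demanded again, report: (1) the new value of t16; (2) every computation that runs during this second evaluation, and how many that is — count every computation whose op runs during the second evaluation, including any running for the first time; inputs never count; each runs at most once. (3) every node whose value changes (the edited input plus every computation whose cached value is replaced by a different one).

First evaluation (everything demanded from the output):
  t1 = add(5, 5) = 10
  t3 = min2(10, 6) = 6
  t4 = max2(6, 5) = 6
  t6 = absv(5) = 5
  t7 = add(6, 6) = 12
  t8 = sub(5, 12) = -7
  t10 = min2(-7, 12) = -7
  t11 = absv(6) = 6
  t12 = max2(-7, 12) = 12
  t13 = mul(6, 6) = 36
  t15 = mul(12, 10) = 120
  t16 = mul(36, 120) = 4320

Propagation after the edit:
  t3: runs — a5 6->-2; result -2.
  t4: runs — t3 6->-2; result 5.
  t7: runs — t4 6->5; t3 6->-2; result 3.
  t8: runs — t7 12->3; result 2.
  t10: runs — t8 -7->2; t7 12->3; result 2.
  t11: runs — a5 6->-2; result 2.
  t12: runs — t10 -7->2; t7 12->3; result 3.
  t13: runs — t11 6->2; t11 6->2; result 4.
  t15: runs — t12 12->3; result 30.
  t16: runs — t13 36->4; t15 120->30; result 120.

New value of t16: 120.
Computations that run: t3, t4, t7, t8, t10, t11, t12, t13, t15, t16 — 10 in total.
Values that change: a5, t3, t4, t7, t8, t10, t11, t12, t13, t15, t16.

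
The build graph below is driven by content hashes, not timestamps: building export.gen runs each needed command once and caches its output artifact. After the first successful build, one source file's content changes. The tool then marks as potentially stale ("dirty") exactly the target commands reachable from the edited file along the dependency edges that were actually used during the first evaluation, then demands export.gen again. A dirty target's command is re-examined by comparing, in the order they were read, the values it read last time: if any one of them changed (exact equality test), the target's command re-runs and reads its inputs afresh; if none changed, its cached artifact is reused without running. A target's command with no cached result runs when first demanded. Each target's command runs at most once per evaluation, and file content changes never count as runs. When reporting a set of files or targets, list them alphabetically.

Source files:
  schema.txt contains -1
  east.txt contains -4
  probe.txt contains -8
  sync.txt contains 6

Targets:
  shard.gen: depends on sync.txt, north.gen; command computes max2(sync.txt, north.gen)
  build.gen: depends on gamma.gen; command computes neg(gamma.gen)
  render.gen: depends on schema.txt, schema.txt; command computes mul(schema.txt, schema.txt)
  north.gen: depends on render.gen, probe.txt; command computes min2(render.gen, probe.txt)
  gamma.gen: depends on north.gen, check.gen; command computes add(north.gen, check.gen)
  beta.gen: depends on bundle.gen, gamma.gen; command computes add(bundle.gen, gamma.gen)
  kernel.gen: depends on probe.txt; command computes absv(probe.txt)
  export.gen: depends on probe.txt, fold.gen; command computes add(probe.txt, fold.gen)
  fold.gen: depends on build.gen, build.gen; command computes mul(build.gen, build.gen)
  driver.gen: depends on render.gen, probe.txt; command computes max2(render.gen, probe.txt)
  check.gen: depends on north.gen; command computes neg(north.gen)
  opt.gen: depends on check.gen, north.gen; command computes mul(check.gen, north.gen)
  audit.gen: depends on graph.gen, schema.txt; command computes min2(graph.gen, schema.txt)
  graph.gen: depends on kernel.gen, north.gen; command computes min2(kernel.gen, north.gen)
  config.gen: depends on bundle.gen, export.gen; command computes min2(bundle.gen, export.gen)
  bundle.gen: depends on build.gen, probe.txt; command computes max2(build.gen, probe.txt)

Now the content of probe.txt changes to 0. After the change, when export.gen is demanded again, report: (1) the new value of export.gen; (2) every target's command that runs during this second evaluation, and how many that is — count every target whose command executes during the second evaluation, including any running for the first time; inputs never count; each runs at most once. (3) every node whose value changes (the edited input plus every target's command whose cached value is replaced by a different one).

export.gen now evaluates to 0.
Run set: check.gen, export.gen, gamma.gen, north.gen (4 run).
Changed values: check.gen, export.gen, north.gen, probe.txt.
The important point: at build.gen every value read last time is unchanged, so the dirty flag clears without a run.

Initial pass — values computed on the first demand:
  render.gen = mul(-1, -1) = 1
  north.gen = min2(1, -8) = -8
  check.gen = neg(-8) = 8
  gamma.gen = add(-8, 8) = 0
  build.gen = neg(0) = 0
  fold.gen = mul(0, 0) = 0
  export.gen = add(-8, 0) = -8

Second demand — change propagation:
  north.gen: re-runs because probe.txt -8->0; new result 0.
  check.gen: re-runs because north.gen -8->0; new result 0.
  gamma.gen: re-runs because north.gen -8->0; check.gen 8->0; new result 0 (unchanged).
  build.gen: re-examined; everything it read last time is the same (gamma.gen unchanged) — cache 0 kept, no run.
  fold.gen: re-examined; everything it read last time is the same (build.gen unchanged, build.gen unchanged) — cache 0 kept, no run.
  export.gen: re-runs because probe.txt -8->0; new result 0.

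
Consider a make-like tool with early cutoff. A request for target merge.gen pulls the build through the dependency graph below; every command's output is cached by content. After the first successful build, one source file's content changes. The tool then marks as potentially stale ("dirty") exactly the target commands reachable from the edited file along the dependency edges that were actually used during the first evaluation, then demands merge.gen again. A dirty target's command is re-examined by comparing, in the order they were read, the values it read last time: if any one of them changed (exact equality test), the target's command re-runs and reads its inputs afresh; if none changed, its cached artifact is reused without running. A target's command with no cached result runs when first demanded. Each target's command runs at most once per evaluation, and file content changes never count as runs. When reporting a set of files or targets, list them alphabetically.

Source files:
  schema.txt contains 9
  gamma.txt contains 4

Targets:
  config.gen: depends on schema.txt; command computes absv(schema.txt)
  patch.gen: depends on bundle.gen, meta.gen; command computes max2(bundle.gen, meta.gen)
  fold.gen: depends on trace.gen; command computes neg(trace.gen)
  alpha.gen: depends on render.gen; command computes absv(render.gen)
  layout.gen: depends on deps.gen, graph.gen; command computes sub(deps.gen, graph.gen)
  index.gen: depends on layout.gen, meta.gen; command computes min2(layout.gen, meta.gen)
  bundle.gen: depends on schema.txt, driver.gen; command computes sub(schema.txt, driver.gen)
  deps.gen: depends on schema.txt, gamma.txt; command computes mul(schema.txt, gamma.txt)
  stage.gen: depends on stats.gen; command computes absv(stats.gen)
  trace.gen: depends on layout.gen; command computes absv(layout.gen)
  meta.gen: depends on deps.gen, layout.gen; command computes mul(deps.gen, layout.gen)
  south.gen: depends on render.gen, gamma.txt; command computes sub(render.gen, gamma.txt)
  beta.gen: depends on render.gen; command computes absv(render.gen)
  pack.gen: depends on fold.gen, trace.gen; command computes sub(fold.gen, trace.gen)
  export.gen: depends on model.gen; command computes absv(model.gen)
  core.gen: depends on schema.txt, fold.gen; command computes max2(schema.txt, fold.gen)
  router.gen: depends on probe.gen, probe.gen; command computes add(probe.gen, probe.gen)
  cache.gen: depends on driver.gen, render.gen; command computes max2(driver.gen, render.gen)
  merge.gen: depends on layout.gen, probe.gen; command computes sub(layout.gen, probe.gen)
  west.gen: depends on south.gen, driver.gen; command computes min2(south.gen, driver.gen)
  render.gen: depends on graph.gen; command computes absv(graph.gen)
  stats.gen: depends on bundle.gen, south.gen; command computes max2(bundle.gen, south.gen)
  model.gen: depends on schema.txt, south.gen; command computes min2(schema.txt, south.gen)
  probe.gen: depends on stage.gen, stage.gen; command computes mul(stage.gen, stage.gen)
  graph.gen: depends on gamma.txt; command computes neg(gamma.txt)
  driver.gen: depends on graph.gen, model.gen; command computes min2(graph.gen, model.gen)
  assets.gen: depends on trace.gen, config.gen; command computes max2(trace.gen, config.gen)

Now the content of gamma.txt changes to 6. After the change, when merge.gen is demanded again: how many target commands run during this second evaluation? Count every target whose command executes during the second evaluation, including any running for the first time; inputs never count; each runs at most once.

11 target commands run: bundle.gen, deps.gen, driver.gen, graph.gen, layout.gen, merge.gen, probe.gen, render.gen, south.gen, stage.gen, stats.gen.
Note where the cutoff bites: model.gen is checked, finds nothing changed, and keeps its cache.

First demand of the output computes:
  deps.gen = mul(9, 4) = 36
  graph.gen = neg(4) = -4
  layout.gen = sub(36, -4) = 40
  render.gen = absv(-4) = 4
  south.gen = sub(4, 4) = 0
  model.gen = min2(9, 0) = 0
  driver.gen = min2(-4, 0) = -4
  bundle.gen = sub(9, -4) = 13
  stats.gen = max2(13, 0) = 13
  stage.gen = absv(13) = 13
  probe.gen = mul(13, 13) = 169
  merge.gen = sub(40, 169) = -129

After the edit, cleaning proceeds:
  deps.gen: a read changed (gamma.txt 4->6) — executes, giving 54.
  graph.gen: a read changed (gamma.txt 4->6) — executes, giving -6.
  layout.gen: a read changed (deps.gen 36->54; graph.gen -4->-6) — executes, giving 60.
  render.gen: a read changed (graph.gen -4->-6) — executes, giving 6.
  south.gen: a read changed (render.gen 4->6; gamma.txt 4->6) — executes, giving 0 — identical to its old value.
  model.gen: dirty, but its reads are unchanged (schema.txt unchanged, south.gen unchanged); cached 0 stands.
  driver.gen: a read changed (graph.gen -4->-6) — executes, giving -6.
  bundle.gen: a read changed (driver.gen -4->-6) — executes, giving 15.
  stats.gen: a read changed (bundle.gen 13->15) — executes, giving 15.
  stage.gen: a read changed (stats.gen 13->15) — executes, giving 15.
  probe.gen: a read changed (stage.gen 13->15; stage.gen 13->15) — executes, giving 225.
  merge.gen: a read changed (layout.gen 40->60; probe.gen 169->225) — executes, giving -165.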